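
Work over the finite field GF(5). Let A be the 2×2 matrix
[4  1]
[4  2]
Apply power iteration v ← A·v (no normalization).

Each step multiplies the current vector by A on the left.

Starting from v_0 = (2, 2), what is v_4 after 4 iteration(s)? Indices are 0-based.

v_0 = (2, 2).
v_1 = A·v_0 = (0, 2).
v_2 = A·v_1 = (2, 4).
v_3 = A·v_2 = (2, 1).
v_4 = A·v_3 = (4, 0).

v_4 = (4, 0)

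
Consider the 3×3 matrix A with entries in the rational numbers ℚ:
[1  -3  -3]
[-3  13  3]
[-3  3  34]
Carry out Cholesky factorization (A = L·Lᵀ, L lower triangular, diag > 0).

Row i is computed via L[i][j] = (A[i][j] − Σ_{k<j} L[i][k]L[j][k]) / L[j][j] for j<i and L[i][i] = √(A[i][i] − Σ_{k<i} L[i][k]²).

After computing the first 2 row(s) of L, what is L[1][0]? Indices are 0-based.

Step 1: L[0][0] = √(1) = 1.
  L[1][0] = (-3) / L[0][0] = -3.
Step 2: L[1][1] = √(4) = 2.

L[1][0] = -3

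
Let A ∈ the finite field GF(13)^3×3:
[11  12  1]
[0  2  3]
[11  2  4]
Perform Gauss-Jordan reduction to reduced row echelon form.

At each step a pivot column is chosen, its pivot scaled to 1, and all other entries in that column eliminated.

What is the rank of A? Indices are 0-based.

rank = 3

pivot(0,0)=11: scale R0 → (1, 7, 6)
  clear (2,0): R2 −= (11)R0 → (0, 3, 3)
pivot(1,1)=2: scale R1 → (0, 1, 8)
  clear (0,1): R0 −= (7)R1 → (1, 0, 2)
  clear (2,1): R2 −= (3)R1 → (0, 0, 5)
pivot(2,2)=5: scale R2 → (0, 0, 1)
  clear (0,2): R0 −= (2)R2 → (1, 0, 0)
  clear (1,2): R1 −= (8)R2 → (0, 1, 0)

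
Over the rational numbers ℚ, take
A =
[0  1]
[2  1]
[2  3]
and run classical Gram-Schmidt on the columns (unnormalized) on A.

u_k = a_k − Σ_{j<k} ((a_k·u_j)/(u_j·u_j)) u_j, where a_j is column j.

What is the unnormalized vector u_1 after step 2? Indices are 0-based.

u_1 = (1, -1, 1)

Step 1: u_0 = a_0 = (0, 2, 2).
Step 2: u_1 = a_1 − (1)·u_0 = (1, -1, 1).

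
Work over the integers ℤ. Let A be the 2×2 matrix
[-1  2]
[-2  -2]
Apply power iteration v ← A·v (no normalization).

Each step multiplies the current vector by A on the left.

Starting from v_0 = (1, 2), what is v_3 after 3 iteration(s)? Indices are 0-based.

v_3 = (27, 18)

v_0 = (1, 2).
v_1 = A·v_0 = (3, -6).
v_2 = A·v_1 = (-15, 6).
v_3 = A·v_2 = (27, 18).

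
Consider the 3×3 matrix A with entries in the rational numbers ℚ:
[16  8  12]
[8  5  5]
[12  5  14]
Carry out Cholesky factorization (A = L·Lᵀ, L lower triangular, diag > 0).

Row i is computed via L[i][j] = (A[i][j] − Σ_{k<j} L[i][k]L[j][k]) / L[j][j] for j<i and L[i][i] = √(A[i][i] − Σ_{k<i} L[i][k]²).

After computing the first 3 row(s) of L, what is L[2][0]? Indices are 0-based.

Step 1: L[0][0] = √(16) = 4.
  L[1][0] = (8) / L[0][0] = 2.
Step 2: L[1][1] = √(1) = 1.
  L[2][0] = (12) / L[0][0] = 3.
  L[2][1] = (-1) / L[1][1] = -1.
Step 3: L[2][2] = √(4) = 2.

L[2][0] = 3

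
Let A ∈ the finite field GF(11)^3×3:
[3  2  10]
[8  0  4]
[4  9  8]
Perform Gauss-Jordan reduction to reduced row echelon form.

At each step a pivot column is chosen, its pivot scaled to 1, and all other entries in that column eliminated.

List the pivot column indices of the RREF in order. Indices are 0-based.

step 1: normalize row 0 (÷3) = (1, 8, 7)
  row 1: subtract 8×row0 = (0, 2, 3)
  row 2: subtract 4×row0 = (0, 10, 2)
step 2: normalize row 1 (÷2) = (0, 1, 7)
  row 0: subtract 8×row1 = (1, 0, 6)
  row 2: subtract 10×row1 = (0, 0, 9)
step 3: normalize row 2 (÷9) = (0, 0, 1)
  row 0: subtract 6×row2 = (1, 0, 0)
  row 1: subtract 7×row2 = (0, 1, 0)

pivot columns: 0, 1, 2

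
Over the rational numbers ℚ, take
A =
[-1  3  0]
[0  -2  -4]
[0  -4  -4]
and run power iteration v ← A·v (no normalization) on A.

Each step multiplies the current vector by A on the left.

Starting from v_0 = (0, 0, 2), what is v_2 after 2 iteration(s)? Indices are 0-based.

v_2 = (-24, 48, 64)

v_0 = (0, 0, 2).
v_1 = A·v_0 = (0, -8, -8).
v_2 = A·v_1 = (-24, 48, 64).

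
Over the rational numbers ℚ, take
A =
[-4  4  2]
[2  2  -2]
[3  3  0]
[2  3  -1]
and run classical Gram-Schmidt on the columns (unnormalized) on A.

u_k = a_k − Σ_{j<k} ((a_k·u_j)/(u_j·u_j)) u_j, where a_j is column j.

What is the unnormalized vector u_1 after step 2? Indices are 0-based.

u_1 = (48/11, 20/11, 30/11, 31/11)

Step 1: u_0 = a_0 = (-4, 2, 3, 2).
Step 2: u_1 = a_1 − (1/11)·u_0 = (48/11, 20/11, 30/11, 31/11).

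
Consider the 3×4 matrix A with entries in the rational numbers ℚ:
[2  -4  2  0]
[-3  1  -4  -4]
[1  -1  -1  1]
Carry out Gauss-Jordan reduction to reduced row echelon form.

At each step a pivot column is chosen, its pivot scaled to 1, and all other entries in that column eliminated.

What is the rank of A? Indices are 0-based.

rank = 3

pivot(0,0)=2: scale R0 → (1, -2, 1, 0)
  clear (1,0): R1 −= (-3)R0 → (0, -5, -1, -4)
  clear (2,0): R2 −= (1)R0 → (0, 1, -2, 1)
pivot(1,1)=-5: scale R1 → (0, 1, 1/5, 4/5)
  clear (0,1): R0 −= (-2)R1 → (1, 0, 7/5, 8/5)
  clear (2,1): R2 −= (1)R1 → (0, 0, -11/5, 1/5)
pivot(2,2)=-11/5: scale R2 → (0, 0, 1, -1/11)
  clear (0,2): R0 −= (7/5)R2 → (1, 0, 0, 19/11)
  clear (1,2): R1 −= (1/5)R2 → (0, 1, 0, 9/11)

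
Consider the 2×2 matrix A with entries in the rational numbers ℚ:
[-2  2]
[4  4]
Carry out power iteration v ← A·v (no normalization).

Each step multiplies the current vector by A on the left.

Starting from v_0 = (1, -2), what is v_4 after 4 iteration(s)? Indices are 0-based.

v_4 = (-112, -928)

v_0 = (1, -2).
v_1 = A·v_0 = (-6, -4).
v_2 = A·v_1 = (4, -40).
v_3 = A·v_2 = (-88, -144).
v_4 = A·v_3 = (-112, -928).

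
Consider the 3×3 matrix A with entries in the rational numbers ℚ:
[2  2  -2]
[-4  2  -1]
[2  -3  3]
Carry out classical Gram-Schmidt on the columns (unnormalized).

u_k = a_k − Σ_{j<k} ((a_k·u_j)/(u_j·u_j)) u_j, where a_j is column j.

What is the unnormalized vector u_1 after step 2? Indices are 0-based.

u_1 = (17/6, 1/3, -13/6)

Step 1: u_0 = a_0 = (2, -4, 2).
Step 2: u_1 = a_1 − (-5/12)·u_0 = (17/6, 1/3, -13/6).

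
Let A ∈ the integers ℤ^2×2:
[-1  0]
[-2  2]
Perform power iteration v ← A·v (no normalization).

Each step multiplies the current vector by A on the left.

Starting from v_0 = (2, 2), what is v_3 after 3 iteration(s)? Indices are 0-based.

v_3 = (-2, 4)

v_0 = (2, 2).
v_1 = A·v_0 = (-2, 0).
v_2 = A·v_1 = (2, 4).
v_3 = A·v_2 = (-2, 4).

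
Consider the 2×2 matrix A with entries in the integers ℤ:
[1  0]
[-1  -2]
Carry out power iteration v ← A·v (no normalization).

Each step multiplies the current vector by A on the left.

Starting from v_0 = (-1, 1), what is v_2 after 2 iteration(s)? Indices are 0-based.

v_0 = (-1, 1).
v_1 = A·v_0 = (-1, -1).
v_2 = A·v_1 = (-1, 3).

v_2 = (-1, 3)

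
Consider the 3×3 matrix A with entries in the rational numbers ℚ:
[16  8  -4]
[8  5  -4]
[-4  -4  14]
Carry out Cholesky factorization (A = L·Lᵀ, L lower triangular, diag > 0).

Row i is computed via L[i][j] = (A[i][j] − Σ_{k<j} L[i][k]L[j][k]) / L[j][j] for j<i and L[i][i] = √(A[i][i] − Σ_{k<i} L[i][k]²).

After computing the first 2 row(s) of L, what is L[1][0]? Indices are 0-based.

L[1][0] = 2

Step 1: L[0][0] = √(16) = 4.
  L[1][0] = (8) / L[0][0] = 2.
Step 2: L[1][1] = √(1) = 1.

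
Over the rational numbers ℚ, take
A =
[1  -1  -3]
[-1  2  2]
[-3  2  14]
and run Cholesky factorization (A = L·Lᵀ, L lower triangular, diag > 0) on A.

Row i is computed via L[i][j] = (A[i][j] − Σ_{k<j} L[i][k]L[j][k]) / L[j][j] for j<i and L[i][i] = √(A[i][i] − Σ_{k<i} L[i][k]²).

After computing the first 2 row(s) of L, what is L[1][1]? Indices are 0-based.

L[1][1] = 1

Step 1: L[0][0] = √(1) = 1.
  L[1][0] = (-1) / L[0][0] = -1.
Step 2: L[1][1] = √(1) = 1.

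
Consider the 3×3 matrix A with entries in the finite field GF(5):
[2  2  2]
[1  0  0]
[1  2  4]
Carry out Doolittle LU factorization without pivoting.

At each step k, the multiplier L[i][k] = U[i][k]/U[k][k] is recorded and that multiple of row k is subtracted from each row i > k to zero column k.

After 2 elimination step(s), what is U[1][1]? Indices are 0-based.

U[1][1] = 4

k=0: U[0][0]=2
  eliminate (1,0): mult=3, new row 1: (0, 4, 4); set L[1][0]=3
  eliminate (2,0): mult=3, new row 2: (0, 1, 3); set L[2][0]=3
k=1: U[1][1]=4
  eliminate (2,1): mult=4, new row 2: (0, 0, 2); set L[2][1]=4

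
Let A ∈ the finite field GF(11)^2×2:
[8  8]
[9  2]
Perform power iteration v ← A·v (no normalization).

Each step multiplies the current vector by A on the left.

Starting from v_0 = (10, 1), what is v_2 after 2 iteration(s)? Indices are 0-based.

v_2 = (10, 8)

v_0 = (10, 1).
v_1 = A·v_0 = (0, 4).
v_2 = A·v_1 = (10, 8).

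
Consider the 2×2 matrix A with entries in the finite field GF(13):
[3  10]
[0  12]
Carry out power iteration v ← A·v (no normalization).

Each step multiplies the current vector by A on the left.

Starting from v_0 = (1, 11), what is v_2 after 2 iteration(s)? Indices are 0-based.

v_0 = (1, 11).
v_1 = A·v_0 = (9, 2).
v_2 = A·v_1 = (8, 11).

v_2 = (8, 11)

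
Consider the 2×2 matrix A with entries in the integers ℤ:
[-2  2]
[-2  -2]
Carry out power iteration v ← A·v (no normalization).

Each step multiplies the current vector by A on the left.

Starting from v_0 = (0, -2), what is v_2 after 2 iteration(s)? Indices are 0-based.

v_0 = (0, -2).
v_1 = A·v_0 = (-4, 4).
v_2 = A·v_1 = (16, 0).

v_2 = (16, 0)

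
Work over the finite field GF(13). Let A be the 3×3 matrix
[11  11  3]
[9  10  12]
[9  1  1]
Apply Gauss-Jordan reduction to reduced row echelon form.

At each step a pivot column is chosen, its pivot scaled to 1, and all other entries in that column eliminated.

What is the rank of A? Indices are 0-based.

step 1: normalize row 0 (÷11) = (1, 1, 5)
  row 1: subtract 9×row0 = (0, 1, 6)
  row 2: subtract 9×row0 = (0, 5, 8)
step 2: normalize row 1 (÷1) = (0, 1, 6)
  row 0: subtract 1×row1 = (1, 0, 12)
  row 2: subtract 5×row1 = (0, 0, 4)
step 3: normalize row 2 (÷4) = (0, 0, 1)
  row 0: subtract 12×row2 = (1, 0, 0)
  row 1: subtract 6×row2 = (0, 1, 0)

rank = 3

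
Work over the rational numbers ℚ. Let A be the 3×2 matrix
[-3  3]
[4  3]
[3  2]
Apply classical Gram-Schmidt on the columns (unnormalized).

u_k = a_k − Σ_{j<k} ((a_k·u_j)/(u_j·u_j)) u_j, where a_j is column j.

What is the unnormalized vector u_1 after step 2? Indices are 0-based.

u_1 = (129/34, 33/17, 41/34)

Step 1: u_0 = a_0 = (-3, 4, 3).
Step 2: u_1 = a_1 − (9/34)·u_0 = (129/34, 33/17, 41/34).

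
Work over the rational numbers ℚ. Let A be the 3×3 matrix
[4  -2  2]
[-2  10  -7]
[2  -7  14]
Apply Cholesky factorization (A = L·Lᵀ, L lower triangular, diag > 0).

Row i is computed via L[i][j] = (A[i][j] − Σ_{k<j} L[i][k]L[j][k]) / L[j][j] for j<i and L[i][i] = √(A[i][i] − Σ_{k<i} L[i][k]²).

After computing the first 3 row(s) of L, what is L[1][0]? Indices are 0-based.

L[1][0] = -1

Step 1: L[0][0] = √(4) = 2.
  L[1][0] = (-2) / L[0][0] = -1.
Step 2: L[1][1] = √(9) = 3.
  L[2][0] = (2) / L[0][0] = 1.
  L[2][1] = (-6) / L[1][1] = -2.
Step 3: L[2][2] = √(9) = 3.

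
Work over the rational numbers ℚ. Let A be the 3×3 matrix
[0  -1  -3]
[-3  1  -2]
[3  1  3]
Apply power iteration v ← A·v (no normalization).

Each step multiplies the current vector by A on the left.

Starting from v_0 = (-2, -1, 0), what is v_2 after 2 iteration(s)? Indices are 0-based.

v_2 = (16, 16, -13)

v_0 = (-2, -1, 0).
v_1 = A·v_0 = (1, 5, -7).
v_2 = A·v_1 = (16, 16, -13).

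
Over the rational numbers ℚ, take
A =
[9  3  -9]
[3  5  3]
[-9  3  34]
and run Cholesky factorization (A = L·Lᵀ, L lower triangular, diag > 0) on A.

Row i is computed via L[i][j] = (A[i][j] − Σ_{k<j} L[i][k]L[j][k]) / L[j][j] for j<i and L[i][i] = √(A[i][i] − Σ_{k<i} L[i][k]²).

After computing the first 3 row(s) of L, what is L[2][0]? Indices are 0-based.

Step 1: L[0][0] = √(9) = 3.
  L[1][0] = (3) / L[0][0] = 1.
Step 2: L[1][1] = √(4) = 2.
  L[2][0] = (-9) / L[0][0] = -3.
  L[2][1] = (6) / L[1][1] = 3.
Step 3: L[2][2] = √(16) = 4.

L[2][0] = -3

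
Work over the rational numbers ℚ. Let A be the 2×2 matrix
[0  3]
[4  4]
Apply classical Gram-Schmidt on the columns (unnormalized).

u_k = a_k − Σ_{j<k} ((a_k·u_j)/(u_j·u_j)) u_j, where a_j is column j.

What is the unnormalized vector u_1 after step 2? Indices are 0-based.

u_1 = (3, 0)

Step 1: u_0 = a_0 = (0, 4).
Step 2: u_1 = a_1 − (1)·u_0 = (3, 0).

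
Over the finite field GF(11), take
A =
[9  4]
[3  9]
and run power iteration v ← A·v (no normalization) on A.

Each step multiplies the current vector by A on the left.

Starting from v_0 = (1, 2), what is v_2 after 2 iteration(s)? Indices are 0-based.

v_2 = (6, 9)

v_0 = (1, 2).
v_1 = A·v_0 = (6, 10).
v_2 = A·v_1 = (6, 9).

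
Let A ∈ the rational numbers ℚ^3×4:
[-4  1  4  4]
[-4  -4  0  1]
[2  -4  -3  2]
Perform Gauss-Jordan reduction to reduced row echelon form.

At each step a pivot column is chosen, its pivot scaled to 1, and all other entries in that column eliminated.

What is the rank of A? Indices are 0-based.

step 1: normalize row 0 (÷-4) = (1, -1/4, -1, -1)
  row 1: subtract -4×row0 = (0, -5, -4, -3)
  row 2: subtract 2×row0 = (0, -7/2, -1, 4)
step 2: normalize row 1 (÷-5) = (0, 1, 4/5, 3/5)
  row 0: subtract -1/4×row1 = (1, 0, -4/5, -17/20)
  row 2: subtract -7/2×row1 = (0, 0, 9/5, 61/10)
step 3: normalize row 2 (÷9/5) = (0, 0, 1, 61/18)
  row 0: subtract -4/5×row2 = (1, 0, 0, 67/36)
  row 1: subtract 4/5×row2 = (0, 1, 0, -19/9)

rank = 3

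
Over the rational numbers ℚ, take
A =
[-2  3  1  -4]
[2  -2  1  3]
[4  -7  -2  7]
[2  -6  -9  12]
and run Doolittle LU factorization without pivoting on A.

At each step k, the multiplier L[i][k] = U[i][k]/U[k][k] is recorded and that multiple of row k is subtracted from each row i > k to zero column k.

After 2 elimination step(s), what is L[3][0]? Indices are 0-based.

L[3][0] = -1

[col 0] pivot -2
  R1 -= -1*R0 → (0, 1, 2, -1)  (L[1][0] := -1)
  R2 -= -2*R0 → (0, -1, 0, -1)  (L[2][0] := -2)
  R3 -= -1*R0 → (0, -3, -8, 8)  (L[3][0] := -1)
[col 1] pivot 1
  R2 -= -1*R1 → (0, 0, 2, -2)  (L[2][1] := -1)
  R3 -= -3*R1 → (0, 0, -2, 5)  (L[3][1] := -3)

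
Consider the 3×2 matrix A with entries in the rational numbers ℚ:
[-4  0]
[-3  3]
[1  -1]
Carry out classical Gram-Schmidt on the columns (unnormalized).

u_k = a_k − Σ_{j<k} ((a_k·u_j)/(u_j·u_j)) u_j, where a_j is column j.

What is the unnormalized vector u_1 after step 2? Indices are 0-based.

Step 1: u_0 = a_0 = (-4, -3, 1).
Step 2: u_1 = a_1 − (-5/13)·u_0 = (-20/13, 24/13, -8/13).

u_1 = (-20/13, 24/13, -8/13)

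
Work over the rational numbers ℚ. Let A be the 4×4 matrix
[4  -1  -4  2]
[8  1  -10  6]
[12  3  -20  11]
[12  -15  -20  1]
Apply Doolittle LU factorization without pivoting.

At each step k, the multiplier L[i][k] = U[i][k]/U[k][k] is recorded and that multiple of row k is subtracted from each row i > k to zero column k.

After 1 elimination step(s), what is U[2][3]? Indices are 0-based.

k=0: U[0][0]=4
  eliminate (1,0): mult=2, new row 1: (0, 3, -2, 2); set L[1][0]=2
  eliminate (2,0): mult=3, new row 2: (0, 6, -8, 5); set L[2][0]=3
  eliminate (3,0): mult=3, new row 3: (0, -12, -8, -5); set L[3][0]=3

U[2][3] = 5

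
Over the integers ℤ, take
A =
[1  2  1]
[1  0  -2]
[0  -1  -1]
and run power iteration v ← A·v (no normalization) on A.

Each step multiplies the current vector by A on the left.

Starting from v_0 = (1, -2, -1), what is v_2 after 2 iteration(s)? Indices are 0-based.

v_0 = (1, -2, -1).
v_1 = A·v_0 = (-4, 3, 3).
v_2 = A·v_1 = (5, -10, -6).

v_2 = (5, -10, -6)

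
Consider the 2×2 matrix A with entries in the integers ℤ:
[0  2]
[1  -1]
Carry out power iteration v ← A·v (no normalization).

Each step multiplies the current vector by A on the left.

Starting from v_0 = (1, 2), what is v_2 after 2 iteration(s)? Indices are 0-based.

v_0 = (1, 2).
v_1 = A·v_0 = (4, -1).
v_2 = A·v_1 = (-2, 5).

v_2 = (-2, 5)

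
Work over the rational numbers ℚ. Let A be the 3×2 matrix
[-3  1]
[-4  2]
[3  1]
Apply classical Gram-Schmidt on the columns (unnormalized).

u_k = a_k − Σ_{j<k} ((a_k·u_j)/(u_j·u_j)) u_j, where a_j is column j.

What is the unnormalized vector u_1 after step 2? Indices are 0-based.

u_1 = (5/17, 18/17, 29/17)

Step 1: u_0 = a_0 = (-3, -4, 3).
Step 2: u_1 = a_1 − (-4/17)·u_0 = (5/17, 18/17, 29/17).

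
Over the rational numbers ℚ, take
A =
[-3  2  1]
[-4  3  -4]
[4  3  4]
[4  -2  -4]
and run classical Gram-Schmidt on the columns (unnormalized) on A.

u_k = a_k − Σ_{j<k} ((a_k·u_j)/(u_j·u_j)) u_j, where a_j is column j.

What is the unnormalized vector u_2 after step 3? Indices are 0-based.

u_2 = (608/643, -2744/643, 488/643, -2776/643)

Step 1: u_0 = a_0 = (-3, -4, 4, 4).
Step 2: u_1 = a_1 − (-14/57)·u_0 = (24/19, 115/57, 227/57, -58/57).
Step 3: u_2 = a_2 − (13/57)·u_0 − (376/643)·u_1 = (608/643, -2744/643, 488/643, -2776/643).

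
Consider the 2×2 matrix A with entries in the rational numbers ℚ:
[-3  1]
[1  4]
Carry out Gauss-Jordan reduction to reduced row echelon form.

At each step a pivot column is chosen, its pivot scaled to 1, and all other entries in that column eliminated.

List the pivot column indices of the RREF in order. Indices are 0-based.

pivot columns: 0, 1

step 1: normalize row 0 (÷-3) = (1, -1/3)
  row 1: subtract 1×row0 = (0, 13/3)
step 2: normalize row 1 (÷13/3) = (0, 1)
  row 0: subtract -1/3×row1 = (1, 0)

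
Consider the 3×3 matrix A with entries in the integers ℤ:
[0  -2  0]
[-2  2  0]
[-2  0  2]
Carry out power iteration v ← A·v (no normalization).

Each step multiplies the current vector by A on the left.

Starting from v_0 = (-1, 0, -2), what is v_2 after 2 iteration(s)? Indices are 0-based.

v_0 = (-1, 0, -2).
v_1 = A·v_0 = (0, 2, -2).
v_2 = A·v_1 = (-4, 4, -4).

v_2 = (-4, 4, -4)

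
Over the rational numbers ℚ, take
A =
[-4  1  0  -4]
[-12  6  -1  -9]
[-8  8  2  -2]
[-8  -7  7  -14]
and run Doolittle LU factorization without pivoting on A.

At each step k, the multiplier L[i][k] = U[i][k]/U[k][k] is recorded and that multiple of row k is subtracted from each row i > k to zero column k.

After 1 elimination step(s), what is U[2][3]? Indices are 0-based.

U[2][3] = 6

k=0: U[0][0]=-4
  eliminate (1,0): mult=3, new row 1: (0, 3, -1, 3); set L[1][0]=3
  eliminate (2,0): mult=2, new row 2: (0, 6, 2, 6); set L[2][0]=2
  eliminate (3,0): mult=2, new row 3: (0, -9, 7, -6); set L[3][0]=2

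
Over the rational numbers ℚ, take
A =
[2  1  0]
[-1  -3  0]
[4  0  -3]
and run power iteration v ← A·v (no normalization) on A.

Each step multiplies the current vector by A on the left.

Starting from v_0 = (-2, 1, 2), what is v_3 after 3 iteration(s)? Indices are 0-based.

v_3 = (-8, -11, -118)

v_0 = (-2, 1, 2).
v_1 = A·v_0 = (-3, -1, -14).
v_2 = A·v_1 = (-7, 6, 30).
v_3 = A·v_2 = (-8, -11, -118).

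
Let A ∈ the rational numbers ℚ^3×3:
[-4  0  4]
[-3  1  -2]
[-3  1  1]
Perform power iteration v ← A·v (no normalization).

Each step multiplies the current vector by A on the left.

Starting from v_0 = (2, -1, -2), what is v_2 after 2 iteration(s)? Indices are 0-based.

v_0 = (2, -1, -2).
v_1 = A·v_0 = (-16, -3, -9).
v_2 = A·v_1 = (28, 63, 36).

v_2 = (28, 63, 36)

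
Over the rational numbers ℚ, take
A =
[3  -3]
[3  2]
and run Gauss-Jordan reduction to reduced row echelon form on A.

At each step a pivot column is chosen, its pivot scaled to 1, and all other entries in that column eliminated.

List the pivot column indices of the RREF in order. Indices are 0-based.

pivot columns: 0, 1

[1] R0 /= 3  ⇒  (1, -1)
     R1 -= 3·R0  ⇒  (0, 5)
[2] R1 /= 5  ⇒  (0, 1)
     R0 -= -1·R1  ⇒  (1, 0)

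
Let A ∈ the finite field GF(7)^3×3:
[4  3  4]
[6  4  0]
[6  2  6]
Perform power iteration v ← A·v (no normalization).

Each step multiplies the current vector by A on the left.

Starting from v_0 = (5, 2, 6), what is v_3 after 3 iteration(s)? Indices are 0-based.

v_0 = (5, 2, 6).
v_1 = A·v_0 = (1, 3, 0).
v_2 = A·v_1 = (6, 4, 5).
v_3 = A·v_2 = (0, 3, 4).

v_3 = (0, 3, 4)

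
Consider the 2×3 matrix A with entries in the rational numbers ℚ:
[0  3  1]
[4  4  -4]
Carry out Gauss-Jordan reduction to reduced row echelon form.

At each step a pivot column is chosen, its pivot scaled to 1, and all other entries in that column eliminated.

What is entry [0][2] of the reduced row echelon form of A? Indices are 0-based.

pivot(0,0): swap R0↔R1
pivot(0,0)=4: scale R0 → (1, 1, -1)
pivot(1,1)=3: scale R1 → (0, 1, 1/3)
  clear (0,1): R0 −= (1)R1 → (1, 0, -4/3)

M[0][2] = -4/3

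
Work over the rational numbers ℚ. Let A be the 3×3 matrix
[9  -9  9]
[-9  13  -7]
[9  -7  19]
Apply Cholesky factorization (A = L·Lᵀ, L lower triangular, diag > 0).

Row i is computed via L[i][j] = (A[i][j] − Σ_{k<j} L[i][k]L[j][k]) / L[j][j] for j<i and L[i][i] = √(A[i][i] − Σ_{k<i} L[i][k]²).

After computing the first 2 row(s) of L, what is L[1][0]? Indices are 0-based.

L[1][0] = -3

Step 1: L[0][0] = √(9) = 3.
  L[1][0] = (-9) / L[0][0] = -3.
Step 2: L[1][1] = √(4) = 2.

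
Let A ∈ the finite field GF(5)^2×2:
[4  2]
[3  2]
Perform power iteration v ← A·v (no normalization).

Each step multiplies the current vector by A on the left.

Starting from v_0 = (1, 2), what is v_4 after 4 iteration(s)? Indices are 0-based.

v_4 = (3, 3)

v_0 = (1, 2).
v_1 = A·v_0 = (3, 2).
v_2 = A·v_1 = (1, 3).
v_3 = A·v_2 = (0, 4).
v_4 = A·v_3 = (3, 3).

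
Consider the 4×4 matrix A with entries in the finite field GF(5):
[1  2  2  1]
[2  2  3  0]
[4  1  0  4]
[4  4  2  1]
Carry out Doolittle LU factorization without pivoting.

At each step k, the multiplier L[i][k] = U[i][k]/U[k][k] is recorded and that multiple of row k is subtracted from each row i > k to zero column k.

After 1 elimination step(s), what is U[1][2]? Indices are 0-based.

Step 1: pivot at (0,0) is 1.
  row1 ← row1 − (2)·row0  ⇒  L[1][0]=2, U row1=(0, 3, 4, 3)
  row2 ← row2 − (4)·row0  ⇒  L[2][0]=4, U row2=(0, 3, 2, 0)
  row3 ← row3 − (4)·row0  ⇒  L[3][0]=4, U row3=(0, 1, 4, 2)

U[1][2] = 4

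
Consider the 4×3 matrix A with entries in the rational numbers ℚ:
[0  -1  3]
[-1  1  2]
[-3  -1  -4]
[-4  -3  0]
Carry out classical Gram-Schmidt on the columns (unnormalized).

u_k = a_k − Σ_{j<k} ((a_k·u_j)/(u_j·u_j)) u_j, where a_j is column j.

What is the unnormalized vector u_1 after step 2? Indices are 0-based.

u_1 = (-1, 20/13, 8/13, -11/13)

Step 1: u_0 = a_0 = (0, -1, -3, -4).
Step 2: u_1 = a_1 − (7/13)·u_0 = (-1, 20/13, 8/13, -11/13).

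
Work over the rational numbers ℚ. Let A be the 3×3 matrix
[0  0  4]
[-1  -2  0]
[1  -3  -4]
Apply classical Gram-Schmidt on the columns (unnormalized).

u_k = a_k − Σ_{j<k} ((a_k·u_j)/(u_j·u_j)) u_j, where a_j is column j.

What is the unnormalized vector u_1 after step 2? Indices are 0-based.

u_1 = (0, -5/2, -5/2)

Step 1: u_0 = a_0 = (0, -1, 1).
Step 2: u_1 = a_1 − (-1/2)·u_0 = (0, -5/2, -5/2).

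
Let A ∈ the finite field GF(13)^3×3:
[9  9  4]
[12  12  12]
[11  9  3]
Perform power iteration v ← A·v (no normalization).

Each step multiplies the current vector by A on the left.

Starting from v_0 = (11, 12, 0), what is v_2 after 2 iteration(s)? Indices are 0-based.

v_2 = (11, 3, 1)

v_0 = (11, 12, 0).
v_1 = A·v_0 = (12, 3, 8).
v_2 = A·v_1 = (11, 3, 1).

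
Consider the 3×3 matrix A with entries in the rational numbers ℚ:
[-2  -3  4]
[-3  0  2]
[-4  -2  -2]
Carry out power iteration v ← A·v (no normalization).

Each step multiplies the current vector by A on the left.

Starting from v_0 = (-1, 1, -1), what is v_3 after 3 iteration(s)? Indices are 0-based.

v_0 = (-1, 1, -1).
v_1 = A·v_0 = (-5, 1, 4).
v_2 = A·v_1 = (23, 23, 10).
v_3 = A·v_2 = (-75, -49, -158).

v_3 = (-75, -49, -158)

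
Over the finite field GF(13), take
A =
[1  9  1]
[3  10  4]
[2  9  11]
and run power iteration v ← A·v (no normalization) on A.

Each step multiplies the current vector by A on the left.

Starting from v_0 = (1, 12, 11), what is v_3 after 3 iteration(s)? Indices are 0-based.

v_3 = (3, 4, 3)

v_0 = (1, 12, 11).
v_1 = A·v_0 = (3, 11, 10).
v_2 = A·v_1 = (8, 3, 7).
v_3 = A·v_2 = (3, 4, 3).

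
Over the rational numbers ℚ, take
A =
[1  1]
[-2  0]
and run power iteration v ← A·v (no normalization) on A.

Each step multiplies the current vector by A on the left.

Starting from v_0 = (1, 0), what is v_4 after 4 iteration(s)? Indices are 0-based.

v_0 = (1, 0).
v_1 = A·v_0 = (1, -2).
v_2 = A·v_1 = (-1, -2).
v_3 = A·v_2 = (-3, 2).
v_4 = A·v_3 = (-1, 6).

v_4 = (-1, 6)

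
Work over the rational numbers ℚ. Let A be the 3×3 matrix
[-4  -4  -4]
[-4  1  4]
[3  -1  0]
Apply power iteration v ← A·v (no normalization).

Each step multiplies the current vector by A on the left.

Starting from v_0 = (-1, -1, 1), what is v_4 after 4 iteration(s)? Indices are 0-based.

v_4 = (-992, -985, 429)

v_0 = (-1, -1, 1).
v_1 = A·v_0 = (4, 7, -2).
v_2 = A·v_1 = (-36, -17, 5).
v_3 = A·v_2 = (192, 147, -91).
v_4 = A·v_3 = (-992, -985, 429).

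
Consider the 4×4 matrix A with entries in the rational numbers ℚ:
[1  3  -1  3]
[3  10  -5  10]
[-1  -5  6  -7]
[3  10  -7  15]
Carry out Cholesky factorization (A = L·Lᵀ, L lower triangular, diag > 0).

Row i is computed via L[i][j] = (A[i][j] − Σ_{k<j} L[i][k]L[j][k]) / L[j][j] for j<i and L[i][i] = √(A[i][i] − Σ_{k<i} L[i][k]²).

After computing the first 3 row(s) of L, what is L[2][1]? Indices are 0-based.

L[2][1] = -2

Step 1: L[0][0] = √(1) = 1.
  L[1][0] = (3) / L[0][0] = 3.
Step 2: L[1][1] = √(1) = 1.
  L[2][0] = (-1) / L[0][0] = -1.
  L[2][1] = (-2) / L[1][1] = -2.
Step 3: L[2][2] = √(1) = 1.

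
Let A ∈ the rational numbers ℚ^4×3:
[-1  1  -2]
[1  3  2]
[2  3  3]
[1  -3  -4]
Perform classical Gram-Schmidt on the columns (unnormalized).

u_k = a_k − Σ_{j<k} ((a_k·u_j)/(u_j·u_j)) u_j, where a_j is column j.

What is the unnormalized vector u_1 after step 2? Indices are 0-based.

Step 1: u_0 = a_0 = (-1, 1, 2, 1).
Step 2: u_1 = a_1 − (5/7)·u_0 = (12/7, 16/7, 11/7, -26/7).

u_1 = (12/7, 16/7, 11/7, -26/7)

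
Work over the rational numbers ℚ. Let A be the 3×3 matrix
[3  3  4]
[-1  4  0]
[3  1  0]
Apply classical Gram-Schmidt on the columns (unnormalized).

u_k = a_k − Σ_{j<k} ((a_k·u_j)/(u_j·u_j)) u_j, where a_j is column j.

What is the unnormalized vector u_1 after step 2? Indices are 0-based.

u_1 = (33/19, 84/19, -5/19)

Step 1: u_0 = a_0 = (3, -1, 3).
Step 2: u_1 = a_1 − (8/19)·u_0 = (33/19, 84/19, -5/19).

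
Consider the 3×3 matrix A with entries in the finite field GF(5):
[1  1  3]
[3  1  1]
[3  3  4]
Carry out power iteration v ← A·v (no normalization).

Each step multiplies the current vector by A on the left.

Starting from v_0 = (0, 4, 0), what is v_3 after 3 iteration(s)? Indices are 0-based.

v_3 = (3, 2, 4)

v_0 = (0, 4, 0).
v_1 = A·v_0 = (4, 4, 2).
v_2 = A·v_1 = (4, 3, 2).
v_3 = A·v_2 = (3, 2, 4).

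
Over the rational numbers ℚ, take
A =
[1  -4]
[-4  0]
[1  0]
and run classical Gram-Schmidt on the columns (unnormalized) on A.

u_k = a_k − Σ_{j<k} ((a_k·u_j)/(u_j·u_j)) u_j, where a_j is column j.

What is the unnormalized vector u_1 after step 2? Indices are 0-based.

u_1 = (-34/9, -8/9, 2/9)

Step 1: u_0 = a_0 = (1, -4, 1).
Step 2: u_1 = a_1 − (-2/9)·u_0 = (-34/9, -8/9, 2/9).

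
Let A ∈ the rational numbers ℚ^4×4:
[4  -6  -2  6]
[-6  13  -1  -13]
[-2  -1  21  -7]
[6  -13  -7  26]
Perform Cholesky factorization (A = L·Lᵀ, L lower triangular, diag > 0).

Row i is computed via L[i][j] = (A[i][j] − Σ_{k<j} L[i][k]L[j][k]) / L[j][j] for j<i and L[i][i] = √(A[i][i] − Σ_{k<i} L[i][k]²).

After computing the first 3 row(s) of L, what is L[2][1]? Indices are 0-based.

Step 1: L[0][0] = √(4) = 2.
  L[1][0] = (-6) / L[0][0] = -3.
Step 2: L[1][1] = √(4) = 2.
  L[2][0] = (-2) / L[0][0] = -1.
  L[2][1] = (-4) / L[1][1] = -2.
Step 3: L[2][2] = √(16) = 4.

L[2][1] = -2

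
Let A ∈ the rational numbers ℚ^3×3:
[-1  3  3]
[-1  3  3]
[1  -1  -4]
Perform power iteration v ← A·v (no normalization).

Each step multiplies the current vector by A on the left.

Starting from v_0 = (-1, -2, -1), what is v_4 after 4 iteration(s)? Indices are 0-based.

v_4 = (116, 116, -320)

v_0 = (-1, -2, -1).
v_1 = A·v_0 = (-8, -8, 5).
v_2 = A·v_1 = (-1, -1, -20).
v_3 = A·v_2 = (-62, -62, 80).
v_4 = A·v_3 = (116, 116, -320).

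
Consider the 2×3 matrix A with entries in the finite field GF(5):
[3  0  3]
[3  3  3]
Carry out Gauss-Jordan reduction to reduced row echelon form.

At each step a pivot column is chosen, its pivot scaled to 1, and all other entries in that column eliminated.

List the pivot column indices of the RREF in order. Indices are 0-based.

pivot columns: 0, 1

pivot(0,0)=3: scale R0 → (1, 0, 1)
  clear (1,0): R1 −= (3)R0 → (0, 3, 0)
pivot(1,1)=3: scale R1 → (0, 1, 0)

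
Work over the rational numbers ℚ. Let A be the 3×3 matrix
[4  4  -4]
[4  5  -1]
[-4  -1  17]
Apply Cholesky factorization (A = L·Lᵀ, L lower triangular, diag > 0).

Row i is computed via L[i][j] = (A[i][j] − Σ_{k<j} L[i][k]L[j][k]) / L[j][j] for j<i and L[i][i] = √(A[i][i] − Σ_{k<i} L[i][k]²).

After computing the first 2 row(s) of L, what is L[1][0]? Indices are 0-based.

L[1][0] = 2

Step 1: L[0][0] = √(4) = 2.
  L[1][0] = (4) / L[0][0] = 2.
Step 2: L[1][1] = √(1) = 1.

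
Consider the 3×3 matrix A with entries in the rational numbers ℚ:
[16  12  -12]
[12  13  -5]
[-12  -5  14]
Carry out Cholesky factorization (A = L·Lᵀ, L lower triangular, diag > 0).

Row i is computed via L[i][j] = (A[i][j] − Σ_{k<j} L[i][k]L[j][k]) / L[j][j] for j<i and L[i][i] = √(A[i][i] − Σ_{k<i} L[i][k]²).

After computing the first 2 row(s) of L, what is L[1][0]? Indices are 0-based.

L[1][0] = 3

Step 1: L[0][0] = √(16) = 4.
  L[1][0] = (12) / L[0][0] = 3.
Step 2: L[1][1] = √(4) = 2.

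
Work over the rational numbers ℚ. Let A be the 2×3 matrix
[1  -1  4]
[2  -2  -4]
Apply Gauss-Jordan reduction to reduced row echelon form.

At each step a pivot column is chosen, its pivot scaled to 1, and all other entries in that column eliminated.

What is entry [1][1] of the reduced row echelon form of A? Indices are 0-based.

M[1][1] = 0

pivot(0,0)=1: scale R0 → (1, -1, 4)
  clear (1,0): R1 −= (2)R0 → (0, 0, -12)
col 1: no nonzero at/below row 1; advance.
pivot(1,2)=-12: scale R1 → (0, 0, 1)
  clear (0,2): R0 −= (4)R1 → (1, -1, 0)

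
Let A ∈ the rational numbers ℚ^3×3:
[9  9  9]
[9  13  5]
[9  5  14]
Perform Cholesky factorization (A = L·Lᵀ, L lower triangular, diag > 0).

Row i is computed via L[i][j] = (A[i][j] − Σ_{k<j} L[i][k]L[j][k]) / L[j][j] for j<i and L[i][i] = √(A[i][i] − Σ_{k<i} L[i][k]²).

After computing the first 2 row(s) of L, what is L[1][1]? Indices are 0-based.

L[1][1] = 2

Step 1: L[0][0] = √(9) = 3.
  L[1][0] = (9) / L[0][0] = 3.
Step 2: L[1][1] = √(4) = 2.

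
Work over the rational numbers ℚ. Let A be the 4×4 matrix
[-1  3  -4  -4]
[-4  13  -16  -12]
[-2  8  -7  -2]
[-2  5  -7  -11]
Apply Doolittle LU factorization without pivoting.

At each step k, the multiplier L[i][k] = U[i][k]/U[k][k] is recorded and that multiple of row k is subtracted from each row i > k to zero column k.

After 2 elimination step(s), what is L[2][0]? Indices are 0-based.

k=0: U[0][0]=-1
  eliminate (1,0): mult=4, new row 1: (0, 1, 0, 4); set L[1][0]=4
  eliminate (2,0): mult=2, new row 2: (0, 2, 1, 6); set L[2][0]=2
  eliminate (3,0): mult=2, new row 3: (0, -1, 1, -3); set L[3][0]=2
k=1: U[1][1]=1
  eliminate (2,1): mult=2, new row 2: (0, 0, 1, -2); set L[2][1]=2
  eliminate (3,1): mult=-1, new row 3: (0, 0, 1, 1); set L[3][1]=-1

L[2][0] = 2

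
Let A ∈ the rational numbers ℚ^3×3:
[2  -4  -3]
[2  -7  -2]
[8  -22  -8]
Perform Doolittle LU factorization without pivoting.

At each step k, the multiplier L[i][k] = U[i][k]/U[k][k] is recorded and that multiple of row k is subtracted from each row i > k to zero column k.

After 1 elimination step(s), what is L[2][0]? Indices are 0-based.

Step 1: pivot at (0,0) is 2.
  row1 ← row1 − (1)·row0  ⇒  L[1][0]=1, U row1=(0, -3, 1)
  row2 ← row2 − (4)·row0  ⇒  L[2][0]=4, U row2=(0, -6, 4)

L[2][0] = 4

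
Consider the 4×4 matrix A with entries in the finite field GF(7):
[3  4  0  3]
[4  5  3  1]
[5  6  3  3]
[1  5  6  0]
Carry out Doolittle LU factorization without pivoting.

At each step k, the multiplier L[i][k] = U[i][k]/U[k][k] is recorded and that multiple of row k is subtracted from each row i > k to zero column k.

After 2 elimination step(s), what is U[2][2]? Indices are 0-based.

U[2][2] = 4

k=0: U[0][0]=3
  eliminate (1,0): mult=6, new row 1: (0, 2, 3, 4); set L[1][0]=6
  eliminate (2,0): mult=4, new row 2: (0, 4, 3, 5); set L[2][0]=4
  eliminate (3,0): mult=5, new row 3: (0, 6, 6, 6); set L[3][0]=5
k=1: U[1][1]=2
  eliminate (2,1): mult=2, new row 2: (0, 0, 4, 4); set L[2][1]=2
  eliminate (3,1): mult=3, new row 3: (0, 0, 4, 1); set L[3][1]=3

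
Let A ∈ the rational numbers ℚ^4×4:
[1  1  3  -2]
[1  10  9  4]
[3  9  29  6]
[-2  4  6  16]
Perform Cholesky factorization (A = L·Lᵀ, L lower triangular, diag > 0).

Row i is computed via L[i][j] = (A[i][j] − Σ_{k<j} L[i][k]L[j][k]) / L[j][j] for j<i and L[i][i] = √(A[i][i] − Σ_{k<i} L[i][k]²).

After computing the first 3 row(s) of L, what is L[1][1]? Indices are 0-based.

Step 1: L[0][0] = √(1) = 1.
  L[1][0] = (1) / L[0][0] = 1.
Step 2: L[1][1] = √(9) = 3.
  L[2][0] = (3) / L[0][0] = 3.
  L[2][1] = (6) / L[1][1] = 2.
Step 3: L[2][2] = √(16) = 4.

L[1][1] = 3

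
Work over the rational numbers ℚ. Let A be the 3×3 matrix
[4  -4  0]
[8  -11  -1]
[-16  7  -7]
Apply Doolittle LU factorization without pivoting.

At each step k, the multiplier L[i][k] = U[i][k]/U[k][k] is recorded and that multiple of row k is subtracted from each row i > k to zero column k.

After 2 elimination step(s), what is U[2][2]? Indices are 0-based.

Step 1: pivot at (0,0) is 4.
  row1 ← row1 − (2)·row0  ⇒  L[1][0]=2, U row1=(0, -3, -1)
  row2 ← row2 − (-4)·row0  ⇒  L[2][0]=-4, U row2=(0, -9, -7)
Step 2: pivot at (1,1) is -3.
  row2 ← row2 − (3)·row1  ⇒  L[2][1]=3, U row2=(0, 0, -4)

U[2][2] = -4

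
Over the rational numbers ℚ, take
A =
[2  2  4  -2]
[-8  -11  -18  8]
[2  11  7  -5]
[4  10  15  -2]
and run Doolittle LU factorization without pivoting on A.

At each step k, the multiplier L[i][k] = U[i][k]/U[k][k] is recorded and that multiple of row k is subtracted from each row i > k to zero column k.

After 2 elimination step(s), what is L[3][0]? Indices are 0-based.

L[3][0] = 2

Step 1: pivot at (0,0) is 2.
  row1 ← row1 − (-4)·row0  ⇒  L[1][0]=-4, U row1=(0, -3, -2, 0)
  row2 ← row2 − (1)·row0  ⇒  L[2][0]=1, U row2=(0, 9, 3, -3)
  row3 ← row3 − (2)·row0  ⇒  L[3][0]=2, U row3=(0, 6, 7, 2)
Step 2: pivot at (1,1) is -3.
  row2 ← row2 − (-3)·row1  ⇒  L[2][1]=-3, U row2=(0, 0, -3, -3)
  row3 ← row3 − (-2)·row1  ⇒  L[3][1]=-2, U row3=(0, 0, 3, 2)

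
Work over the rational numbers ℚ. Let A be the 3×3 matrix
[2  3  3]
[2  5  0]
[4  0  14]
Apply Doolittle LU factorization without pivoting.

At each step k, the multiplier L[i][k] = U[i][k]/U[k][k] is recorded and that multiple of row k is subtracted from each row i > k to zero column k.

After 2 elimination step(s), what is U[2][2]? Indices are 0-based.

U[2][2] = -1

[col 0] pivot 2
  R1 -= 1*R0 → (0, 2, -3)  (L[1][0] := 1)
  R2 -= 2*R0 → (0, -6, 8)  (L[2][0] := 2)
[col 1] pivot 2
  R2 -= -3*R1 → (0, 0, -1)  (L[2][1] := -3)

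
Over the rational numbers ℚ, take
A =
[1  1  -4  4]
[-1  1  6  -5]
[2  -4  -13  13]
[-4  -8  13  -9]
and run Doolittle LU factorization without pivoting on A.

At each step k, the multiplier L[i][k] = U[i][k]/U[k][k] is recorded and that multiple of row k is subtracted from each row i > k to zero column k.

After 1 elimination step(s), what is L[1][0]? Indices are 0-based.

L[1][0] = -1

Step 1: pivot at (0,0) is 1.
  row1 ← row1 − (-1)·row0  ⇒  L[1][0]=-1, U row1=(0, 2, 2, -1)
  row2 ← row2 − (2)·row0  ⇒  L[2][0]=2, U row2=(0, -6, -5, 5)
  row3 ← row3 − (-4)·row0  ⇒  L[3][0]=-4, U row3=(0, -4, -3, 7)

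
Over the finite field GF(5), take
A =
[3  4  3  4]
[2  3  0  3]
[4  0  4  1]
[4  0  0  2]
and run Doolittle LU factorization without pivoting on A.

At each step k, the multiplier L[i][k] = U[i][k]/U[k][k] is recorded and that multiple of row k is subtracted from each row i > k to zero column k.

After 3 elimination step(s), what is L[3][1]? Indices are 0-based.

[col 0] pivot 3
  R1 -= 4*R0 → (0, 2, 3, 2)  (L[1][0] := 4)
  R2 -= 3*R0 → (0, 3, 0, 4)  (L[2][0] := 3)
  R3 -= 3*R0 → (0, 3, 1, 0)  (L[3][0] := 3)
[col 1] pivot 2
  R2 -= 4*R1 → (0, 0, 3, 1)  (L[2][1] := 4)
  R3 -= 4*R1 → (0, 0, 4, 2)  (L[3][1] := 4)
[col 2] pivot 3
  R3 -= 3*R2 → (0, 0, 0, 4)  (L[3][2] := 3)

L[3][1] = 4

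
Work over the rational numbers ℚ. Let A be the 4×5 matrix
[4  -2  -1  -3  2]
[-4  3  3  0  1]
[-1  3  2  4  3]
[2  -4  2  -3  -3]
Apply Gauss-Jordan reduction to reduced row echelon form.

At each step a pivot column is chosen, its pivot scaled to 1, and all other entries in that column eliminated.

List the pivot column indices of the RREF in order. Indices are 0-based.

step 1: normalize row 0 (÷4) = (1, -1/2, -1/4, -3/4, 1/2)
  row 1: subtract -4×row0 = (0, 1, 2, -3, 3)
  row 2: subtract -1×row0 = (0, 5/2, 7/4, 13/4, 7/2)
  row 3: subtract 2×row0 = (0, -3, 5/2, -3/2, -4)
step 2: normalize row 1 (÷1) = (0, 1, 2, -3, 3)
  row 0: subtract -1/2×row1 = (1, 0, 3/4, -9/4, 2)
  row 2: subtract 5/2×row1 = (0, 0, -13/4, 43/4, -4)
  row 3: subtract -3×row1 = (0, 0, 17/2, -21/2, 5)
step 3: normalize row 2 (÷-13/4) = (0, 0, 1, -43/13, 16/13)
  row 0: subtract 3/4×row2 = (1, 0, 0, 3/13, 14/13)
  row 1: subtract 2×row2 = (0, 1, 0, 47/13, 7/13)
  row 3: subtract 17/2×row2 = (0, 0, 0, 229/13, -71/13)
step 4: normalize row 3 (÷229/13) = (0, 0, 0, 1, -71/229)
  row 0: subtract 3/13×row3 = (1, 0, 0, 0, 263/229)
  row 1: subtract 47/13×row3 = (0, 1, 0, 0, 380/229)
  row 2: subtract -43/13×row3 = (0, 0, 1, 0, 47/229)

pivot columns: 0, 1, 2, 3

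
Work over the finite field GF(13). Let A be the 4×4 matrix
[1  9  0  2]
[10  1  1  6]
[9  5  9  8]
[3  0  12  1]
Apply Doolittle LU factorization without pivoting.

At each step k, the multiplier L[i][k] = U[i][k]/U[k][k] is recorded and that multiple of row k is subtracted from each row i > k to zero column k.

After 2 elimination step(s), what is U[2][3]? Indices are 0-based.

U[2][3] = 4

[col 0] pivot 1
  R1 -= 10*R0 → (0, 2, 1, 12)  (L[1][0] := 10)
  R2 -= 9*R0 → (0, 2, 9, 3)  (L[2][0] := 9)
  R3 -= 3*R0 → (0, 12, 12, 8)  (L[3][0] := 3)
[col 1] pivot 2
  R2 -= 1*R1 → (0, 0, 8, 4)  (L[2][1] := 1)
  R3 -= 6*R1 → (0, 0, 6, 1)  (L[3][1] := 6)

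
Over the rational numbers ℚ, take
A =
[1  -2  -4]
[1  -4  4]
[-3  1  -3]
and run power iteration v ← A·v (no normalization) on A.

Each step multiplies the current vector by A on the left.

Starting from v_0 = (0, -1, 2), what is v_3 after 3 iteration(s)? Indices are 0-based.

v_3 = (-42, 530, -229)

v_0 = (0, -1, 2).
v_1 = A·v_0 = (-6, 12, -7).
v_2 = A·v_1 = (-2, -82, 51).
v_3 = A·v_2 = (-42, 530, -229).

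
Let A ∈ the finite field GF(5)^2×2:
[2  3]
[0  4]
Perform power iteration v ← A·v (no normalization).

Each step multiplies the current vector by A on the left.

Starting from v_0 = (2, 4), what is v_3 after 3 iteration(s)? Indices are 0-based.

v_3 = (2, 1)

v_0 = (2, 4).
v_1 = A·v_0 = (1, 1).
v_2 = A·v_1 = (0, 4).
v_3 = A·v_2 = (2, 1).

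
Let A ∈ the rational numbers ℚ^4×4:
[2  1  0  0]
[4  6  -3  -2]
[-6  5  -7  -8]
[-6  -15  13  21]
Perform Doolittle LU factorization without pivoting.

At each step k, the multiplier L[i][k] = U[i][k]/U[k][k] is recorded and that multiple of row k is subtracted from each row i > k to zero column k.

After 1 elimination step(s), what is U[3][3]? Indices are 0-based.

U[3][3] = 21

k=0: U[0][0]=2
  eliminate (1,0): mult=2, new row 1: (0, 4, -3, -2); set L[1][0]=2
  eliminate (2,0): mult=-3, new row 2: (0, 8, -7, -8); set L[2][0]=-3
  eliminate (3,0): mult=-3, new row 3: (0, -12, 13, 21); set L[3][0]=-3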